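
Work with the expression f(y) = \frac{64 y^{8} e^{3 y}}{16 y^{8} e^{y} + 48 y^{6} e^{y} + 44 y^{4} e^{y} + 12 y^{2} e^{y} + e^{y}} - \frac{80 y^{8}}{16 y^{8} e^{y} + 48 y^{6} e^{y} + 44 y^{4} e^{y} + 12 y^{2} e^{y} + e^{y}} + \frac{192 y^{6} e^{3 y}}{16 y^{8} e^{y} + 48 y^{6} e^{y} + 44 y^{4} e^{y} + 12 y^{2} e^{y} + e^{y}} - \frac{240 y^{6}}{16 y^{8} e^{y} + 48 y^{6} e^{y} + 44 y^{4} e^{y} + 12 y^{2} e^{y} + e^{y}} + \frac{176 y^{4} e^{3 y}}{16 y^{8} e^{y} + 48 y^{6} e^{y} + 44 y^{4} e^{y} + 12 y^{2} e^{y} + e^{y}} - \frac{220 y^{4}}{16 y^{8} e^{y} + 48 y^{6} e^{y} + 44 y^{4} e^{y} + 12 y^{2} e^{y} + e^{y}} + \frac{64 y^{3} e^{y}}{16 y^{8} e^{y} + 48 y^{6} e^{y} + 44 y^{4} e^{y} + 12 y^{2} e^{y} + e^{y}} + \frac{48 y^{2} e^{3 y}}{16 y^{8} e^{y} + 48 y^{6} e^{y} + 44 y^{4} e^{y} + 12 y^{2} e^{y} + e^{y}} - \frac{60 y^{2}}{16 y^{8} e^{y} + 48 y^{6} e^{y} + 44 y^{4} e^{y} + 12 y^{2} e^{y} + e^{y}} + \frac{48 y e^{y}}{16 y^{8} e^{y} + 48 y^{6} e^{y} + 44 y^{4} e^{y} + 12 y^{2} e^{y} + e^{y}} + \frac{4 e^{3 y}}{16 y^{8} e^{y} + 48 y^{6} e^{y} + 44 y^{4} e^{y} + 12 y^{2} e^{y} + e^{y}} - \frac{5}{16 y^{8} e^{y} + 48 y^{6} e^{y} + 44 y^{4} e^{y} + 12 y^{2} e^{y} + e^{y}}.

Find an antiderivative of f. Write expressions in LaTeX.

An antiderivative is F(y) = \frac{\left(8 y^{4} e^{3 y} + 20 y^{4} + 12 y^{2} e^{3 y} + 30 y^{2} + 2 e^{3 y} - 4 e^{y} + 5\right) e^{- y}}{4 y^{4} + 6 y^{2} + 1}.

The integrand splits into summands that can be handled one at a time.
Check: d/dy[\frac{\left(8 y^{4} e^{3 y} + 20 y^{4} + 12 y^{2} e^{3 y} + 30 y^{2} + 2 e^{3 y} - 4 e^{y} + 5\right) e^{- y}}{4 y^{4} + 6 y^{2} + 1}] = \frac{64 y^{8} e^{3 y} - 80 y^{8} + 192 y^{6} e^{3 y} - 240 y^{6} + 176 y^{4} e^{3 y} - 220 y^{4} + 64 y^{3} e^{y} + 48 y^{2} e^{3 y} - 60 y^{2} + 48 y e^{y} + 4 e^{3 y} - 5}{16 y^{8} e^{y} + 48 y^{6} e^{y} + 44 y^{4} e^{y} + 12 y^{2} e^{y} + e^{y}}, which equals f(y).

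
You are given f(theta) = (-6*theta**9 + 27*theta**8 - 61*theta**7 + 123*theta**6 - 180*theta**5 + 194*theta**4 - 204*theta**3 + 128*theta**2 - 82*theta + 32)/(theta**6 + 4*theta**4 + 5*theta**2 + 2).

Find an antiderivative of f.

Recover f(theta) by differentiating a candidate F(theta); any mismatch rules it out.
Check: d/dtheta[(6*theta - (theta**2 + 1)*(-3*theta**2 + 9*theta - 5)**2 - 6*(theta**2 + 1)*log(3*theta**2/2 + 3) + 9)/(6*(theta**2 + 1))] = (-6*theta**9 + 27*theta**8 - 61*theta**7 + 123*theta**6 - 180*theta**5 + 194*theta**4 - 204*theta**3 + 128*theta**2 - 82*theta + 32)/(theta**6 + 4*theta**4 + 5*theta**2 + 2) = f(theta).

An antiderivative is F(theta) = (6*theta - (theta**2 + 1)*(-3*theta**2 + 9*theta - 5)**2 - 6*(theta**2 + 1)*log(3*theta**2/2 + 3) + 9)/(6*(theta**2 + 1)).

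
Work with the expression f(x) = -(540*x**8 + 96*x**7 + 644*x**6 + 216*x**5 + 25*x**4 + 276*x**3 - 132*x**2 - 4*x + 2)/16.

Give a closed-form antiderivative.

An antiderivative is F(x) = -15*x**9/4 - 3*x**8/4 - 23*x**7/4 - 9*x**6/4 - 5*x**5/16 - 69*x**4/16 + 11*x**3/4 + x**2/8 - x/8.

f has the shape u'v + uv' for u = -3*x**4/4 - x**2 + x/2 and v = 5*x**5 + x**4 + x**3 + 5*x**2 - x/4 - 1/4 — it is the derivative of the product u*v.
Check: d/dx[-15*x**9/4 - 3*x**8/4 - 23*x**7/4 - 9*x**6/4 - 5*x**5/16 - 69*x**4/16 + 11*x**3/4 + x**2/8 - x/8] = -135*x**8/4 - 6*x**7 - 161*x**6/4 - 27*x**5/2 - 25*x**4/16 - 69*x**3/4 + 33*x**2/4 + x/4 - 1/8, which equals f(x).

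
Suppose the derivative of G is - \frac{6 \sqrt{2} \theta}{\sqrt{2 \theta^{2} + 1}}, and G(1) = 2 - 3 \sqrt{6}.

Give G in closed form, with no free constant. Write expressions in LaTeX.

G(\theta) = 2 - 3 \sqrt{4 \theta^{2} + 2}

G'(\theta) matches the chain-rule pattern g'(h)*h' with inner function h(\theta) = 4 \theta^{2} + 2; substituting u = h(\theta) collapses the integral.
A general antiderivative is - 3 \sqrt{4 \theta^{2} + 2} + C.
The condition gives C = 2 - 3 \sqrt{6} - (- 3 \sqrt{6}) = 2.
So G(\theta) = 2 - 3 \sqrt{4 \theta^{2} + 2}.
Check: d/d\theta[2 - 3 \sqrt{4 \theta^{2} + 2}] = - \frac{6 \sqrt{2} \theta}{\sqrt{2 \theta^{2} + 1}} = G'(\theta).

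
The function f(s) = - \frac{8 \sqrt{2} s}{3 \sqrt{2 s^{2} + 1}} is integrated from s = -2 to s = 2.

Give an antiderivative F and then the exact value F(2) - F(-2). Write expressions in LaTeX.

Antiderivative: F(s) = - \frac{4 \sqrt{4 s^{2} + 2}}{3}; value = 0

The substitution u = 4 s^{2} + 2 works: f is exactly (dF/du)*(du/ds) for that inner function.
F(s) = - \frac{4 \sqrt{4 s^{2} + 2}}{3} is an antiderivative of f.
Check: d/ds[- \frac{4 \sqrt{4 s^{2} + 2}}{3}] = - \frac{8 \sqrt{2} s}{3 \sqrt{2 s^{2} + 1}} = f(s).
F(2) = - 4 \sqrt{2}; F(-2) = - 4 \sqrt{2}.
Integral = F(2) - F(-2) = 0.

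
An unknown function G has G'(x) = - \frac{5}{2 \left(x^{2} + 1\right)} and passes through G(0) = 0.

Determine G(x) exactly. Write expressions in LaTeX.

G(x) = - \frac{5 \operatorname{atan}{\left(x \right)}}{2}

A candidate passes only if d/dx[G] lands on the given G'(x) exactly.
A general antiderivative is - \frac{5 \operatorname{atan}{\left(x \right)}}{2} + C.
The condition gives C = 0 - (0) = 0.
So G(x) = - \frac{5 \operatorname{atan}{\left(x \right)}}{2}.
Check: d/dx[- \frac{5 \operatorname{atan}{\left(x \right)}}{2}] = - \frac{5}{2 x^{2} + 2}, which equals G'(x).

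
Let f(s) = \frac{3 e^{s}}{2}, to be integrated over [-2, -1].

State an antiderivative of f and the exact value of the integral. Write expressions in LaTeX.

Whatever form F(s) takes, F'(s) = f(s) is non-negotiable.
F(s) = \frac{3 e^{s}}{2} is an antiderivative of f.
Check: d/ds[\frac{3 e^{s}}{2}] = \frac{3 e^{s}}{2} = f(s).
F(-1) = \frac{3}{2 e}; F(-2) = \frac{3}{2 e^{2}}.
Integral = F(-1) - F(-2) = - \frac{3}{2 e^{2}} + \frac{3}{2 e}.

Antiderivative: F(s) = \frac{3 e^{s}}{2}; value = - \frac{3}{2 e^{2}} + \frac{3}{2 e}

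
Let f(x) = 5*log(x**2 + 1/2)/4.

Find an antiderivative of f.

Differentiate the proposed F(x) back; it has to land on f(x) exactly.
Check: d/dx[5*x*log(x**2 + 1/2)/4 - 5*x/2 + 5*sqrt(2)*atan(sqrt(2)*x)/4] = 5*log(x**2 + 1/2)/4 = f(x).

An antiderivative is F(x) = 5*x*log(x**2 + 1/2)/4 - 5*x/2 + 5*sqrt(2)*atan(sqrt(2)*x)/4.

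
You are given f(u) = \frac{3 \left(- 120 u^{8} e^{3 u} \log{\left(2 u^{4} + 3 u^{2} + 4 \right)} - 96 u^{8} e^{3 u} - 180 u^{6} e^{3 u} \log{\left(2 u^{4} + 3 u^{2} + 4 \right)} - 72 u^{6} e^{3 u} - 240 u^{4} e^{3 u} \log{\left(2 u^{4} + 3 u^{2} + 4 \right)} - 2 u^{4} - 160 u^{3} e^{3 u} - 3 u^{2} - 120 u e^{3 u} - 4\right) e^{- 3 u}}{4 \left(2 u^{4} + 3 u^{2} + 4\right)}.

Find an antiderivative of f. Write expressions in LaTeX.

An antiderivative is F(u) = \frac{\left(- 12 \left(3 u^{5} + 5\right) e^{3 u} \log{\left(2 u^{4} + 3 u^{2} + 4 \right)} + 1\right) e^{- 3 u}}{4}.

Differentiate the proposed F(u) back; it has to land on f(u) exactly.
Check: d/du[\frac{\left(- 12 \left(3 u^{5} + 5\right) e^{3 u} \log{\left(2 u^{4} + 3 u^{2} + 4 \right)} + 1\right) e^{- 3 u}}{4}] = \frac{- 360 u^{8} e^{3 u} \log{\left(2 u^{4} + 3 u^{2} + 4 \right)} - 288 u^{8} e^{3 u} - 540 u^{6} e^{3 u} \log{\left(2 u^{4} + 3 u^{2} + 4 \right)} - 216 u^{6} e^{3 u} - 720 u^{4} e^{3 u} \log{\left(2 u^{4} + 3 u^{2} + 4 \right)} - 6 u^{4} - 480 u^{3} e^{3 u} - 9 u^{2} - 360 u e^{3 u} - 12}{8 u^{4} e^{3 u} + 12 u^{2} e^{3 u} + 16 e^{3 u}}, which equals f(u).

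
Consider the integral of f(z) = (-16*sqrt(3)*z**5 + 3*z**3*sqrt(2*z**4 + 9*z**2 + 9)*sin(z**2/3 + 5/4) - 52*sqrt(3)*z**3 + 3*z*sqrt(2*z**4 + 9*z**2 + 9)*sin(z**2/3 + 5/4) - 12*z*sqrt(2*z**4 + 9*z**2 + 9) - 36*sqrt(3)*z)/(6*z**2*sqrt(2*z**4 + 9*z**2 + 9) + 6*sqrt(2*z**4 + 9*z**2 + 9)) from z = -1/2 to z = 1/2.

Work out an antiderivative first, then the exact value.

Antiderivative: F(z) = -(8*sqrt(3)*sqrt(2*z**4 + 9*z**2 + 9) + 12*log(z**2 + 1) + 9*cos(z**2/3 + 5/4))/12; value = 0

Recover f(z) by differentiating a candidate F(z); any mismatch rules it out.
F(z) = -(8*sqrt(3)*sqrt(2*z**4 + 9*z**2 + 9) + 12*log(z**2 + 1) + 9*cos(z**2/3 + 5/4))/12 is an antiderivative of f.
Check: d/dz[-(8*sqrt(3)*sqrt(2*z**4 + 9*z**2 + 9) + 12*log(z**2 + 1) + 9*cos(z**2/3 + 5/4))/12] = (-16*sqrt(3)*z**5 + 3*z**3*sqrt(2*z**4 + 9*z**2 + 9)*sin(z**2/3 + 5/4) - 52*sqrt(3)*z**3 + 3*z*sqrt(2*z**4 + 9*z**2 + 9)*sin(z**2/3 + 5/4) - 12*z*sqrt(2*z**4 + 9*z**2 + 9) - 36*sqrt(3)*z)/(6*z**2*sqrt(2*z**4 + 9*z**2 + 9) + 6*sqrt(2*z**4 + 9*z**2 + 9)) = f(z).
F(1/2) = -sqrt(546)/6 - log(5/4) - 3*cos(4/3)/4; F(-1/2) = -sqrt(546)/6 - log(5/4) - 3*cos(4/3)/4.
Integral = F(1/2) - F(-1/2) = 0.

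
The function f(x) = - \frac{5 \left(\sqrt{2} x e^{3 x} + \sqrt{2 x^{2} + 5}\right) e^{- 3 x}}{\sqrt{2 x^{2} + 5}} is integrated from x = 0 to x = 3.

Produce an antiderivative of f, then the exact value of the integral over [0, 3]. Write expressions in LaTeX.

Antiderivative: F(x) = \frac{5 \left(- 3 \sqrt{2} \sqrt{2 x^{2} + 5} e^{3 x} + 2\right) e^{- 3 x}}{6}; value = - \frac{5 \sqrt{46}}{2} - \frac{5}{3} + \frac{5}{3 e^{9}} + \frac{5 \sqrt{10}}{2}

Any candidate F(x) must reproduce f(x) exactly when differentiated.
F(x) = \frac{5 \left(- 3 \sqrt{2} \sqrt{2 x^{2} + 5} e^{3 x} + 2\right) e^{- 3 x}}{6} is an antiderivative of f.
Check: d/dx[\frac{5 \left(- 3 \sqrt{2} \sqrt{2 x^{2} + 5} e^{3 x} + 2\right) e^{- 3 x}}{6}] = \frac{\left(- 5 \sqrt{2} x e^{3 x} - 5 \sqrt{2 x^{2} + 5}\right) e^{- 3 x}}{\sqrt{2 x^{2} + 5}}, which equals f(x).
F(3) = - \frac{5 \sqrt{46}}{2} + \frac{5}{3 e^{9}}; F(0) = \frac{5}{3} - \frac{5 \sqrt{10}}{2}.
Integral = F(3) - F(0) = - \frac{5 \sqrt{46}}{2} - \frac{5}{3} + \frac{5}{3 e^{9}} + \frac{5 \sqrt{10}}{2}.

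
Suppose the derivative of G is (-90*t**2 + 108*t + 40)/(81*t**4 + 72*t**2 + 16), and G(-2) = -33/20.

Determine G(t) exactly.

G(t) = -(9*t**2 - 10*t + 10)/(9*t**2 + 4)

G'(t) has the shape u'v + uv' for u = 1/(3*t**2/2 + 2/3) and v = 5*t/3 - 1 — it is the derivative of the product u*v.
A general antiderivative is (5*t/3 - 1)/(3*t**2/2 + 2/3) + C.
The condition gives C = -33/20 - (-13/20) = -1.
So G(t) = -(9*t**2 - 10*t + 10)/(9*t**2 + 4).
Check: d/dt[-(9*t**2 - 10*t + 10)/(9*t**2 + 4)] = (-90*t**2 + 108*t + 40)/(81*t**4 + 72*t**2 + 16) = G'(t).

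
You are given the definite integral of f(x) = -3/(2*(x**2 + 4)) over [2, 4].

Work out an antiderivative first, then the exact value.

A candidate is checked by its d/dx: the result must match f(x).
F(x) = -3*atan(x/2)/4 is an antiderivative of f.
Check: d/dx[-3*atan(x/2)/4] = -3/(2*x**2 + 8), which equals f(x).
F(4) = -3*atan(2)/4; F(2) = -3*pi/16.
Integral = F(4) - F(2) = -3*atan(2)/4 + 3*pi/16.

Antiderivative: F(x) = -3*atan(x/2)/4; value = -3*atan(2)/4 + 3*pi/16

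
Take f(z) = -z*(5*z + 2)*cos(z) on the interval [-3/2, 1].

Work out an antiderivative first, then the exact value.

Differentiate the proposed F(z) back; it has to land on f(z) exactly.
F(z) = -5*z**2*sin(z) - 2*z*sin(z) - 10*z*cos(z) + 10*sin(z) - 2*cos(z) is an antiderivative of f.
Check: d/dz[-5*z**2*sin(z) - 2*z*sin(z) - 10*z*cos(z) + 10*sin(z) - 2*cos(z)] = -5*z**2*cos(z) - 2*z*cos(z), which equals f(z).
F(1) = -12*cos(1) + 3*sin(1); F(-3/2) = -7*sin(3/2)/4 + 13*cos(3/2).
Integral = F(1) - F(-3/2) = -12*cos(1) - 13*cos(3/2) + 7*sin(3/2)/4 + 3*sin(1).

Antiderivative: F(z) = -5*z**2*sin(z) - 2*z*sin(z) - 10*z*cos(z) + 10*sin(z) - 2*cos(z); value = -12*cos(1) - 13*cos(3/2) + 7*sin(3/2)/4 + 3*sin(1)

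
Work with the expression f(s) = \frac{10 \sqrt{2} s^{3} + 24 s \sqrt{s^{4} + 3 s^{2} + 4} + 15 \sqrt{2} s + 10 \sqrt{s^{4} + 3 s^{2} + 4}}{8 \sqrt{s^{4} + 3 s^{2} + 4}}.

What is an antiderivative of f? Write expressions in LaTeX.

An antiderivative is F(s) = \frac{\sqrt{2} \left(6 \sqrt{2} s^{2} + 5 \sqrt{2} s + 5 \sqrt{s^{4} + 3 s^{2} + 4} - 2 \sqrt{2}\right)}{8}.

For F(s) to be correct the identity F'(s) - f(s) = 0 must hold.
Check: d/ds[\frac{\sqrt{2} \left(6 \sqrt{2} s^{2} + 5 \sqrt{2} s + 5 \sqrt{s^{4} + 3 s^{2} + 4} - 2 \sqrt{2}\right)}{8}] = \frac{10 \sqrt{2} s^{3} + 24 s \sqrt{s^{4} + 3 s^{2} + 4} + 15 \sqrt{2} s + 10 \sqrt{s^{4} + 3 s^{2} + 4}}{8 \sqrt{s^{4} + 3 s^{2} + 4}} = f(s).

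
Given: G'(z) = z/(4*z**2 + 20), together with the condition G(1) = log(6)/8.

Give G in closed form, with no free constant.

G(z) = log(z**2 + 5)/8

The substitution u = z**2 + 5 works: G'(z) is exactly (dG/du)*(du/dz) for that inner function.
A general antiderivative is log(z**2 + 5)/8 + C.
The condition gives C = log(6)/8 - (log(6)/8) = 0.
So G(z) = log(z**2 + 5)/8.
Check: d/dz[log(z**2 + 5)/8] = z/(4*z**2 + 20) = G'(z).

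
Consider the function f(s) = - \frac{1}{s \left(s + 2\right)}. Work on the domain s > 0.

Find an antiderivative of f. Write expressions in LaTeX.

An antiderivative is F(s) = - \frac{\log{\left(s \right)}}{2} + \frac{\log{\left(s + 2 \right)}}{2}.

The denominator factors as s \left(s + 2\right); partial fractions split f into directly integrable pieces: \frac{1}{2 \left(s + 2\right)} - \frac{1}{2 s}.
Check: d/ds[- \frac{\log{\left(s \right)}}{2} + \frac{\log{\left(s + 2 \right)}}{2}] = - \frac{1}{s^{2} + 2 s}, which equals f(s).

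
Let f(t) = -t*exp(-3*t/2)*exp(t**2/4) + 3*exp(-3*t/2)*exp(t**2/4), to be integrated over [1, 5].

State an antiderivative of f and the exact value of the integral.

The substitution u = t**2/4 - 3*t/2 works: f is exactly (dF/du)*(du/dt) for that inner function.
F(t) = -2*exp(-3*t/2)*exp(t**2/4) is an antiderivative of f.
Check: d/dt[-2*exp(-3*t/2)*exp(t**2/4)] = (-t*exp(t**2/4) + 3*exp(t**2/4))*exp(-3*t/2), which equals f(t).
F(5) = -2*exp(-5/4); F(1) = -2*exp(-5/4).
Integral = F(5) - F(1) = 0.

Antiderivative: F(t) = -2*exp(-3*t/2)*exp(t**2/4); value = 0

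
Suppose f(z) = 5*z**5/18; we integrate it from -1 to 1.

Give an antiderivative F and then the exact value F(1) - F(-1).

Antiderivative: F(z) = 5*z**6/108; value = 0

A first test for any F(z): its z-derivative must equal f(z) identically.
F(z) = 5*z**6/108 is an antiderivative of f.
Check: d/dz[5*z**6/108] = 5*z**5/18 = f(z).
F(1) = 5/108; F(-1) = 5/108.
Integral = F(1) - F(-1) = 0.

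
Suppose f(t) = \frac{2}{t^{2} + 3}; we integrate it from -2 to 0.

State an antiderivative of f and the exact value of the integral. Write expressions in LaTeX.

For F(t) to be correct the identity F'(t) - f(t) = 0 must hold.
F(t) = \frac{2 \sqrt{3} \operatorname{atan}{\left(\frac{\sqrt{3} t}{3} \right)}}{3} is an antiderivative of f.
Check: d/dt[\frac{2 \sqrt{3} \operatorname{atan}{\left(\frac{\sqrt{3} t}{3} \right)}}{3}] = \frac{2}{t^{2} + 3} = f(t).
F(0) = 0; F(-2) = - \frac{2 \sqrt{3} \operatorname{atan}{\left(\frac{2 \sqrt{3}}{3} \right)}}{3}.
Integral = F(0) - F(-2) = \frac{2 \sqrt{3} \operatorname{atan}{\left(\frac{2 \sqrt{3}}{3} \right)}}{3}.

Antiderivative: F(t) = \frac{2 \sqrt{3} \operatorname{atan}{\left(\frac{\sqrt{3} t}{3} \right)}}{3}; value = \frac{2 \sqrt{3} \operatorname{atan}{\left(\frac{2 \sqrt{3}}{3} \right)}}{3}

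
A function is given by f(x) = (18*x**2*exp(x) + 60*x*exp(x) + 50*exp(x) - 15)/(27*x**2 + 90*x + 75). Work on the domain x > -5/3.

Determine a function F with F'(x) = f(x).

Whatever form F(x) takes, F'(x) = f(x) is non-negotiable.
Check: d/dx[2*exp(x)/3 + 5/(3*(3*x + 5))] = (18*x**2*exp(x) + 60*x*exp(x) + 50*exp(x) - 15)/(27*x**2 + 90*x + 75) = f(x).

An antiderivative is F(x) = 2*exp(x)/3 + 5/(3*(3*x + 5)).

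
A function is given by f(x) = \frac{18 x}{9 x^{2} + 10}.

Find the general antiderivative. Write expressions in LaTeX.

The substitution u = \frac{3 x^{2}}{2} + \frac{5}{3} works: f is exactly (dF/du)*(du/dx) for that inner function.
Check: d/dx[\log{\left(\frac{3 x^{2}}{2} + \frac{5}{3} \right)}] = \frac{18 x}{9 x^{2} + 10} = f(x).

F(x) = \log{\left(\frac{3 x^{2}}{2} + \frac{5}{3} \right)} + C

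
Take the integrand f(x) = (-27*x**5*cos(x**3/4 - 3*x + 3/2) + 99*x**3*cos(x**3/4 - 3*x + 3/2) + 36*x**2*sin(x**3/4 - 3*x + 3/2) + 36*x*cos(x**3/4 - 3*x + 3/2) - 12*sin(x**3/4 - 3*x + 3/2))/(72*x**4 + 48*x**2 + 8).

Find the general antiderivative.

Differentiate the proposed F(x) back; it has to land on f(x) exactly.
Check: d/dx[-3*x*sin(x**3/4 - 3*x + 3/2)/(2*(3*x**2 + 1))] = (-27*x**5*cos(x**3/4 - 3*x + 3/2) + 99*x**3*cos(x**3/4 - 3*x + 3/2) + 36*x**2*sin(x**3/4 - 3*x + 3/2) + 36*x*cos(x**3/4 - 3*x + 3/2) - 12*sin(x**3/4 - 3*x + 3/2))/(72*x**4 + 48*x**2 + 8) = f(x).

F(x) = -3*x*sin(x**3/4 - 3*x + 3/2)/(2*(3*x**2 + 1)) + C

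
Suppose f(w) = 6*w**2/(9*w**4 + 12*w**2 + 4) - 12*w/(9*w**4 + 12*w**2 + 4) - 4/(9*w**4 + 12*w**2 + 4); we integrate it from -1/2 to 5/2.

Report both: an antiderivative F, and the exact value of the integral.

Recognize the product-rule pattern: f = u'v + uv' with u = 1/(3*w**2/2 + 1), v = 1 - w, so integration by parts undoes it.
F(w) = (2 - 2*w)/(3*w**2 + 2) is an antiderivative of f.
Check: d/dw[(2 - 2*w)/(3*w**2 + 2)] = (6*w**2 - 12*w - 4)/(9*w**4 + 12*w**2 + 4), which equals f(w).
F(5/2) = -12/83; F(-1/2) = 12/11.
Integral = F(5/2) - F(-1/2) = -1128/913.

Antiderivative: F(w) = (2 - 2*w)/(3*w**2 + 2); value = -1128/913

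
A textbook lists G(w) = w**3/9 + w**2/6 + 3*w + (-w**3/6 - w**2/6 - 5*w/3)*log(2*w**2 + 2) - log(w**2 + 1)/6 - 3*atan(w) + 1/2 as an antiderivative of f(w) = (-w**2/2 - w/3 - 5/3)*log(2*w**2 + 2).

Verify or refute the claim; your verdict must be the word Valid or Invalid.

Valid: G'(w) = f(w).

d/dw[G] = -w**2*log(w**2 + 1)/2 - w**2*log(2)/2 - w*log(w**2 + 1)/3 - w*log(2)/3 - 5*log(w**2 + 1)/3 - 5*log(2)/3
This equals f(w) exactly, so the claim holds.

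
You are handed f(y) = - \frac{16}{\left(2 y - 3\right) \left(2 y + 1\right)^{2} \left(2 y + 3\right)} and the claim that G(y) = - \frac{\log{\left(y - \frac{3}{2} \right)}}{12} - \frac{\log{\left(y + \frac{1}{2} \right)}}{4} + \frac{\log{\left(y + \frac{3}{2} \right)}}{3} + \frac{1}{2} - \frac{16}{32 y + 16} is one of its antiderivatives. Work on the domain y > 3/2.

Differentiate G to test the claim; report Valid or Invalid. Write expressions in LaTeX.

d/dy[G] = - \frac{16}{16 y^{4} + 16 y^{3} - 32 y^{2} - 36 y - 9}
This equals f(y) exactly, so the claim holds.

Valid - differentiating G returns exactly f.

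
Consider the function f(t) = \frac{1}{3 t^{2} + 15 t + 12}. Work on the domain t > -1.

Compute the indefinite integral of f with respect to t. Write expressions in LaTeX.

The denominator factors as 3 \left(t + 1\right) \left(t + 4\right); partial fractions split f into directly integrable pieces: - \frac{1}{9 \left(t + 4\right)} + \frac{1}{9 \left(t + 1\right)}.
Check: d/dt[\frac{\log{\left(t + 1 \right)} - \log{\left(t + 4 \right)}}{9}] = \frac{1}{3 t^{2} + 15 t + 12} = f(t).

F(t) = \frac{\log{\left(t + 1 \right)} - \log{\left(t + 4 \right)}}{9} + C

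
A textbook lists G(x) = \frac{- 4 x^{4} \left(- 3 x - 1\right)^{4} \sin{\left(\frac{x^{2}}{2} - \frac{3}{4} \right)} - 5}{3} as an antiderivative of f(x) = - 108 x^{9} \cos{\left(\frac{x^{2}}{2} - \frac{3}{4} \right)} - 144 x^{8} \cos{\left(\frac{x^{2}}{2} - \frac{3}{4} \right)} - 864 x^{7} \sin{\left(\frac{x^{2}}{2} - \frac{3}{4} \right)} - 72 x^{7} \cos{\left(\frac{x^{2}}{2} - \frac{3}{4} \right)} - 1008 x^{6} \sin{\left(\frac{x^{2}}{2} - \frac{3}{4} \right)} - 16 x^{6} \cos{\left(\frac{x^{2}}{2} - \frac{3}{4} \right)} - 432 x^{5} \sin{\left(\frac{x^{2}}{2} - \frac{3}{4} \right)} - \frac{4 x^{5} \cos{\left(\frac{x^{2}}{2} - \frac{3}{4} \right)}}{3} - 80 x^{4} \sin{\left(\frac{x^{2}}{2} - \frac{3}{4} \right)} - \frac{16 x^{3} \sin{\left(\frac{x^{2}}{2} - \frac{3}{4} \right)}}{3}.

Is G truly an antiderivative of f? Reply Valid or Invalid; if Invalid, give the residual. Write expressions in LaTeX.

d/dx[G] = - 108 x^{9} \cos{\left(\frac{x^{2}}{2} - \frac{3}{4} \right)} - 144 x^{8} \cos{\left(\frac{x^{2}}{2} - \frac{3}{4} \right)} - 864 x^{7} \sin{\left(\frac{x^{2}}{2} - \frac{3}{4} \right)} - 72 x^{7} \cos{\left(\frac{x^{2}}{2} - \frac{3}{4} \right)} - 1008 x^{6} \sin{\left(\frac{x^{2}}{2} - \frac{3}{4} \right)} - 16 x^{6} \cos{\left(\frac{x^{2}}{2} - \frac{3}{4} \right)} - 432 x^{5} \sin{\left(\frac{x^{2}}{2} - \frac{3}{4} \right)} - \frac{4 x^{5} \cos{\left(\frac{x^{2}}{2} - \frac{3}{4} \right)}}{3} - 80 x^{4} \sin{\left(\frac{x^{2}}{2} - \frac{3}{4} \right)} - \frac{16 x^{3} \sin{\left(\frac{x^{2}}{2} - \frac{3}{4} \right)}}{3}
This equals f(x) exactly, so the claim holds.

Valid. The derivative of G reproduces f.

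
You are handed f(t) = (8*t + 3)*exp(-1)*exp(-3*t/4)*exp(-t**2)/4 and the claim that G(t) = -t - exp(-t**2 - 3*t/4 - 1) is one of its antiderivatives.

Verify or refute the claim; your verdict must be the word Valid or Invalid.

d/dt[G] = (8*t - 4*exp(1)*exp(3*t/4)*exp(t**2) + 3)*exp(-1)*exp(-3*t/4)*exp(-t**2)/4
d/dt[G] - f(t) = -1 != 0.

Invalid: d/dt[G] - f = -1, which is not 0.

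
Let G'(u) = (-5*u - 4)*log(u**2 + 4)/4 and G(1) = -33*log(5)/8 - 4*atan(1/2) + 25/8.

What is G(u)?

A candidate passes only if d/du[G] lands on the given G'(u) exactly.
A general antiderivative is 5*u**2/8 + 2*u + (-5*u**2/8 - u)*log(u**2 + 4) - 5*log(u**2 + 4)/2 - 4*atan(u/2) + C.
The condition gives C = -33*log(5)/8 - 4*atan(1/2) + 25/8 - (-33*log(5)/8 - 4*atan(1/2) + 21/8) = 1/2.
So G(u) = -5*u**2*log(u**2 + 4)/8 + 5*u**2/8 - u*log(u**2 + 4) + 2*u - 5*log(u**2 + 4)/2 - 4*atan(u/2) + 1/2.
Check: d/du[-5*u**2*log(u**2 + 4)/8 + 5*u**2/8 - u*log(u**2 + 4) + 2*u - 5*log(u**2 + 4)/2 - 4*atan(u/2) + 1/2] = -5*u*log(u**2 + 4)/4 - log(u**2 + 4), which equals G'(u).

G(u) = -5*u**2*log(u**2 + 4)/8 + 5*u**2/8 - u*log(u**2 + 4) + 2*u - 5*log(u**2 + 4)/2 - 4*atan(u/2) + 1/2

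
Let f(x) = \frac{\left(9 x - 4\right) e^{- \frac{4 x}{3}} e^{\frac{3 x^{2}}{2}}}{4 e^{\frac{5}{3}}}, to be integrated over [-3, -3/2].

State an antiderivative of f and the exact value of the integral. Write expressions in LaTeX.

Antiderivative: F(x) = \frac{3 e^{- \frac{4 x}{3}} e^{\frac{3 x^{2}}{2}}}{4 e^{\frac{5}{3}}}; value = - \frac{3 e^{\frac{95}{6}}}{4} + \frac{3 e^{\frac{89}{24}}}{4}

The substitution u = \frac{3 x^{2}}{2} - \frac{4 x}{3} - \frac{5}{3} works: f is exactly (dF/du)*(du/dx) for that inner function.
F(x) = \frac{3 e^{- \frac{4 x}{3}} e^{\frac{3 x^{2}}{2}}}{4 e^{\frac{5}{3}}} is an antiderivative of f.
Check: d/dx[\frac{3 e^{- \frac{4 x}{3}} e^{\frac{3 x^{2}}{2}}}{4 e^{\frac{5}{3}}}] = \frac{\left(9 x e^{\frac{3 x^{2}}{2}} - 4 e^{\frac{3 x^{2}}{2}}\right) e^{- \frac{4 x}{3}}}{4 e^{\frac{5}{3}}}, which equals f(x).
F(-3/2) = \frac{3 e^{\frac{89}{24}}}{4}; F(-3) = \frac{3 e^{\frac{95}{6}}}{4}.
Integral = F(-3/2) - F(-3) = - \frac{3 e^{\frac{95}{6}}}{4} + \frac{3 e^{\frac{89}{24}}}{4}.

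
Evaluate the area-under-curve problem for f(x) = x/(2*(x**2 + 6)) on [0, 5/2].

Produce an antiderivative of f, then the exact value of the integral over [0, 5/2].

f matches the chain-rule pattern g'(h)*h' with inner function h(x) = x**2 + 6; substituting u = h(x) collapses the integral.
F(x) = log(x**2 + 6)/4 is an antiderivative of f.
Check: d/dx[log(x**2 + 6)/4] = x/(2*x**2 + 12), which equals f(x).
F(5/2) = log(49/4)/4; F(0) = log(6)/4.
Integral = F(5/2) - F(0) = -log(6)/4 + log(49/4)/4.

Antiderivative: F(x) = log(x**2 + 6)/4; value = -log(6)/4 + log(49/4)/4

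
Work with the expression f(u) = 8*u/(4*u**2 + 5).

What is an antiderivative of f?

An antiderivative is F(u) = log(4*u**2 + 5).

f matches the chain-rule pattern g'(h)*h' with inner function h(u) = 4*u**2 + 5; substituting w = h(u) collapses the integral.
Check: d/du[log(4*u**2 + 5)] = 8*u/(4*u**2 + 5) = f(u).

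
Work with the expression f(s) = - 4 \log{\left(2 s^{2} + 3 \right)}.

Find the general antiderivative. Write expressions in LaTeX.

F(s) = - 4 \left(s \log{\left(2 s^{2} + 3 \right)} - 2 s + \sqrt{6} \operatorname{atan}{\left(\frac{\sqrt{6} s}{3} \right)}\right) + C

A candidate is checked by its d/ds: the result must match f(s).
Check: d/ds[- 4 \left(s \log{\left(2 s^{2} + 3 \right)} - 2 s + \sqrt{6} \operatorname{atan}{\left(\frac{\sqrt{6} s}{3} \right)}\right)] = - 4 \log{\left(2 s^{2} + 3 \right)} = f(s).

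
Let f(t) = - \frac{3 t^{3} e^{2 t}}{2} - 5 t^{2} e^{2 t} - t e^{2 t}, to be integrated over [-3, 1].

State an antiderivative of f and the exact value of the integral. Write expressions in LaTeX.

Recognize the product-rule pattern: f = u'v + uv' with u = - \frac{3 t^{3}}{4} - \frac{11 t^{2}}{8} + \frac{7 t}{8} - \frac{7}{16}, v = e^{2 t}, so integration by parts undoes it.
F(t) = \frac{\left(- 12 t^{3} - 22 t^{2} + 14 t - 7\right) e^{2 t}}{16} is an antiderivative of f.
Check: d/dt[\frac{\left(- 12 t^{3} - 22 t^{2} + 14 t - 7\right) e^{2 t}}{16}] = - \frac{3 t^{3} e^{2 t}}{2} - 5 t^{2} e^{2 t} - t e^{2 t} = f(t).
F(1) = - \frac{27 e^{2}}{16}; F(-3) = \frac{77}{16 e^{6}}.
Integral = F(1) - F(-3) = - \frac{27 e^{2}}{16} - \frac{77}{16 e^{6}}.

Antiderivative: F(t) = \frac{\left(- 12 t^{3} - 22 t^{2} + 14 t - 7\right) e^{2 t}}{16}; value = - \frac{27 e^{2}}{16} - \frac{77}{16 e^{6}}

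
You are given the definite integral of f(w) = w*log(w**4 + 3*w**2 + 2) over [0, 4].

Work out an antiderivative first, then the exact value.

For F(w) to be correct the identity F'(w) - f(w) = 0 must hold.
F(w) = w**2*log(w**4 + 3*w**2 + 2)/2 - w**2 + log(w**2 + 1)/2 + log(w**2 + 2) is an antiderivative of f.
Check: d/dw[w**2*log(w**4 + 3*w**2 + 2)/2 - w**2 + log(w**2 + 1)/2 + log(w**2 + 2)] = w*log(w**4 + 3*w**2 + 2) = f(w).
F(4) = -16 + log(17)/2 + log(18) + 8*log(306); F(0) = log(2).
Integral = F(4) - F(0) = -16 - log(2) + log(17)/2 + log(18) + 8*log(306).

Antiderivative: F(w) = w**2*log(w**4 + 3*w**2 + 2)/2 - w**2 + log(w**2 + 1)/2 + log(w**2 + 2); value = -16 - log(2) + log(17)/2 + log(18) + 8*log(306)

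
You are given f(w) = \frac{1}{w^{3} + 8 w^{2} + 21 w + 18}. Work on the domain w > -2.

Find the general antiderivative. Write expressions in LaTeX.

F(w) = \log{\left(w + 2 \right)} - \log{\left(w + 3 \right)} + \frac{1}{w + 3} + C

The denominator factors as \left(w + 2\right) \left(w + 3\right)^{2}; partial fractions split f into directly integrable pieces: - \frac{1}{w + 3} - \frac{1}{\left(w + 3\right)^{2}} + \frac{1}{w + 2}.
Check: d/dw[\log{\left(w + 2 \right)} - \log{\left(w + 3 \right)} + \frac{1}{w + 3}] = \frac{1}{w^{3} + 8 w^{2} + 21 w + 18} = f(w).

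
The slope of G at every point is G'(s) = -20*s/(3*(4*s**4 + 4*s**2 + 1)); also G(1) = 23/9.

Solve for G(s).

G'(s) matches the chain-rule pattern g'(h)*h' with inner function h(s) = 2*s**2 + 1; substituting u = h(s) collapses the integral.
A general antiderivative is 5/(3*(2*s**2 + 1)) + C.
The condition gives C = 23/9 - (5/9) = 2.
So G(s) = (12*s**2 + 11)/(3*(2*s**2 + 1)).
Check: d/ds[(12*s**2 + 11)/(3*(2*s**2 + 1))] = -20*s/(12*s**4 + 12*s**2 + 3), which equals G'(s).

G(s) = (12*s**2 + 11)/(3*(2*s**2 + 1))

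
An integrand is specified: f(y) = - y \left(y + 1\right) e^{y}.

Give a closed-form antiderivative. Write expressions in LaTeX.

Recognize the product-rule pattern: f = u'v + uv' with u = - y^{2} + y - 1, v = e^{y}, so integration by parts undoes it.
Check: d/dy[- y^{2} e^{y} + y e^{y} - e^{y}] = - y^{2} e^{y} - y e^{y}, which equals f(y).

An antiderivative is F(y) = - y^{2} e^{y} + y e^{y} - e^{y}.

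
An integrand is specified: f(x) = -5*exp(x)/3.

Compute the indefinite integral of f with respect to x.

F(x) = -5*exp(x)/3 + C

Since d/dx undoes antidifferentiation here, F'(x) = f(x) is required of F(x).
Check: d/dx[-5*exp(x)/3] = -5*exp(x)/3 = f(x).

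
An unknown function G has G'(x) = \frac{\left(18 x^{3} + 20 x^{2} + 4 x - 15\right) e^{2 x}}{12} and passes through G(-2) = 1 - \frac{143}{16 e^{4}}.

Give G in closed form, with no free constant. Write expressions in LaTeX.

Recognize the product-rule pattern: G'(x) = u'v + uv' with u = \frac{3 x^{3}}{4} - \frac{7 x^{2}}{24} + \frac{11 x}{24} - \frac{41}{48}, v = e^{2 x}, so integration by parts undoes it.
A general antiderivative is \frac{\left(36 x^{3} - 14 x^{2} + 22 x - 41\right) e^{2 x}}{48} + C.
The condition gives C = 1 - \frac{143}{16 e^{4}} - (- \frac{143}{16 e^{4}}) = 1.
So G(x) = \frac{3 x^{3} e^{2 x}}{4} - \frac{7 x^{2} e^{2 x}}{24} + \frac{11 x e^{2 x}}{24} - \frac{41 e^{2 x}}{48} + 1.
Check: d/dx[\frac{3 x^{3} e^{2 x}}{4} - \frac{7 x^{2} e^{2 x}}{24} + \frac{11 x e^{2 x}}{24} - \frac{41 e^{2 x}}{48} + 1] = \frac{3 x^{3} e^{2 x}}{2} + \frac{5 x^{2} e^{2 x}}{3} + \frac{x e^{2 x}}{3} - \frac{5 e^{2 x}}{4}, which equals G'(x).

G(x) = \frac{3 x^{3} e^{2 x}}{4} - \frac{7 x^{2} e^{2 x}}{24} + \frac{11 x e^{2 x}}{24} - \frac{41 e^{2 x}}{48} + 1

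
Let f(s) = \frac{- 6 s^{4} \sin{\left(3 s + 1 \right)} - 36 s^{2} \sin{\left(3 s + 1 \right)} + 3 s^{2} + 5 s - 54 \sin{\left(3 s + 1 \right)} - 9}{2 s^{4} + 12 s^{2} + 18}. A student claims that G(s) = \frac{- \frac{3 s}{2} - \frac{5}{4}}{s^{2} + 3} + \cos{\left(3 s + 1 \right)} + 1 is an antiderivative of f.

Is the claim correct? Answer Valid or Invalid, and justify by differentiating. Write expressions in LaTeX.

d/ds[G] = \frac{- 6 s^{4} \sin{\left(3 s + 1 \right)} - 36 s^{2} \sin{\left(3 s + 1 \right)} + 3 s^{2} + 5 s - 54 \sin{\left(3 s + 1 \right)} - 9}{2 s^{4} + 12 s^{2} + 18}
This equals f(s) exactly, so the claim holds.

Valid - differentiating G returns exactly f.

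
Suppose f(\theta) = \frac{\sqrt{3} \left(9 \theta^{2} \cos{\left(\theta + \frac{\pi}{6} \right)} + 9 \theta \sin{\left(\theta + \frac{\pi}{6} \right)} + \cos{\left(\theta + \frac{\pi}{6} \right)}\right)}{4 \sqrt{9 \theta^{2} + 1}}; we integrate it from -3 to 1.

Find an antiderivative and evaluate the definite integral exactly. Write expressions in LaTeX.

Antiderivative: F(\theta) = \frac{3 \sqrt{3 \theta^{2} + \frac{1}{3}} \sin{\left(\theta + \frac{\pi}{6} \right)}}{4}; value = \frac{\sqrt{30} \sin{\left(\frac{\pi}{6} + 1 \right)}}{4} - \frac{\sqrt{246} \cos{\left(\frac{\pi}{3} + 3 \right)}}{4}

Recognize the product-rule pattern: f = u'v + uv' with u = \frac{3 \sqrt{3 \theta^{2} + \frac{1}{3}}}{4}, v = \sin{\left(\theta + \frac{\pi}{6} \right)}, so integration by parts undoes it.
F(\theta) = \frac{3 \sqrt{3 \theta^{2} + \frac{1}{3}} \sin{\left(\theta + \frac{\pi}{6} \right)}}{4} is an antiderivative of f.
Check: d/d\theta[\frac{3 \sqrt{3 \theta^{2} + \frac{1}{3}} \sin{\left(\theta + \frac{\pi}{6} \right)}}{4}] = \frac{\sqrt{3} \left(27 \theta^{2} \cos{\left(\theta + \frac{\pi}{6} \right)} + 27 \theta \sin{\left(\theta + \frac{\pi}{6} \right)} + 3 \cos{\left(\theta + \frac{\pi}{6} \right)}\right)}{12 \sqrt{9 \theta^{2} + 1}}, which equals f(\theta).
F(1) = \frac{\sqrt{30} \sin{\left(\frac{\pi}{6} + 1 \right)}}{4}; F(-3) = \frac{\sqrt{246} \cos{\left(\frac{\pi}{3} + 3 \right)}}{4}.
Integral = F(1) - F(-3) = \frac{\sqrt{30} \sin{\left(\frac{\pi}{6} + 1 \right)}}{4} - \frac{\sqrt{246} \cos{\left(\frac{\pi}{3} + 3 \right)}}{4}.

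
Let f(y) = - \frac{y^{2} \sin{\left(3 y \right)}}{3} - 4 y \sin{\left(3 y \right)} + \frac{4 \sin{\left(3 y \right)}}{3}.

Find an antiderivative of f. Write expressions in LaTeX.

An antiderivative is F(y) = \frac{y^{2} \cos{\left(3 y \right)}}{9} - \frac{2 y \sin{\left(3 y \right)}}{27} + \frac{4 y \cos{\left(3 y \right)}}{3} - \frac{4 \sin{\left(3 y \right)}}{9} - \frac{38 \cos{\left(3 y \right)}}{81}.

Integrate term by term and add the pieces.
Check: d/dy[\frac{y^{2} \cos{\left(3 y \right)}}{9} - \frac{2 y \sin{\left(3 y \right)}}{27} + \frac{4 y \cos{\left(3 y \right)}}{3} - \frac{4 \sin{\left(3 y \right)}}{9} - \frac{38 \cos{\left(3 y \right)}}{81}] = - \frac{y^{2} \sin{\left(3 y \right)}}{3} - 4 y \sin{\left(3 y \right)} + \frac{4 \sin{\left(3 y \right)}}{3} = f(y).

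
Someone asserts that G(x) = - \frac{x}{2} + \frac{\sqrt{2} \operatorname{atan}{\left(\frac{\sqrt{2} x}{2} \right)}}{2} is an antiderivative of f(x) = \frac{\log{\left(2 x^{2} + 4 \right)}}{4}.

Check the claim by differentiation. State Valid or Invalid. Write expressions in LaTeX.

Invalid: d/dx[G] - f = \frac{- x^{2} \log{\left(x^{2} + 2 \right)} - 2 x^{2} - x^{2} \log{\left(2 \right)} - 2 \log{\left(x^{2} + 2 \right)} - 2 \log{\left(2 \right)}}{4 x^{2} + 8}, which is not 0.

d/dx[G] = - \frac{x^{2}}{2 x^{2} + 4}
d/dx[G] - f(x) = \frac{- x^{2} \log{\left(x^{2} + 2 \right)} - 2 x^{2} - x^{2} \log{\left(2 \right)} - 2 \log{\left(x^{2} + 2 \right)} - 2 \log{\left(2 \right)}}{4 x^{2} + 8} != 0.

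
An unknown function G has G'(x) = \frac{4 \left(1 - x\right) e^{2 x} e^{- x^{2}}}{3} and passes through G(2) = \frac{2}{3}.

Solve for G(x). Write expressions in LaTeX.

The substitution u = - x^{2} + 2 x works: G'(x) is exactly (dG/du)*(du/dx) for that inner function.
A general antiderivative is \frac{2 e^{- x^{2} + 2 x}}{3} + C.
The condition gives C = \frac{2}{3} - (\frac{2}{3}) = 0.
So G(x) = \frac{2 e^{- x^{2} + 2 x}}{3}.
Check: d/dx[\frac{2 e^{- x^{2} + 2 x}}{3}] = - \frac{4 x e^{2 x} e^{- x^{2}}}{3} + \frac{4 e^{2 x} e^{- x^{2}}}{3}, which equals G'(x).

G(x) = \frac{2 e^{- x^{2} + 2 x}}{3}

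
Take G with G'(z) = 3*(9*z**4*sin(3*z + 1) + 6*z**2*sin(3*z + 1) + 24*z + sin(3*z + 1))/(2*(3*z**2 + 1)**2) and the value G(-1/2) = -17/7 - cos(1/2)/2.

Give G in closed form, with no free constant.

A candidate passes only if d/dz[G] lands on the given G'(z) exactly.
A general antiderivative is -cos(3*z + 1)/2 - 2/(z**2 + 1/3) + C.
The condition gives C = -17/7 - cos(1/2)/2 - (-24/7 - cos(1/2)/2) = 1.
So G(z) = -cos(3*z + 1)/2 + 1 - 2/(z**2 + 1/3).
Check: d/dz[-cos(3*z + 1)/2 + 1 - 2/(z**2 + 1/3)] = (27*z**4*sin(3*z + 1) + 18*z**2*sin(3*z + 1) + 72*z + 3*sin(3*z + 1))/(18*z**4 + 12*z**2 + 2), which equals G'(z).

G(z) = -cos(3*z + 1)/2 + 1 - 2/(z**2 + 1/3)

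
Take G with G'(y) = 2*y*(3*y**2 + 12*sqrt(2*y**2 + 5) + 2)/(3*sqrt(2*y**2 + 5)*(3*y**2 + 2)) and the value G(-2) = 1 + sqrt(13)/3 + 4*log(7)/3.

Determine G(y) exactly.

Whatever form G(y) takes, its d/dy must return the stated G'(y).
A general antiderivative is sqrt(2*y**2 + 5)/3 + 4*log(3*y**2/2 + 1)/3 + C.
The condition gives C = 1 + sqrt(13)/3 + 4*log(7)/3 - (sqrt(13)/3 + 4*log(7)/3) = 1.
So G(y) = sqrt(2*y**2 + 5)/3 + 4*log(3*y**2/2 + 1)/3 + 1.
Check: d/dy[sqrt(2*y**2 + 5)/3 + 4*log(3*y**2/2 + 1)/3 + 1] = (6*y**3 + 24*y*sqrt(2*y**2 + 5) + 4*y)/(9*y**2*sqrt(2*y**2 + 5) + 6*sqrt(2*y**2 + 5)), which equals G'(y).

G(y) = sqrt(2*y**2 + 5)/3 + 4*log(3*y**2/2 + 1)/3 + 1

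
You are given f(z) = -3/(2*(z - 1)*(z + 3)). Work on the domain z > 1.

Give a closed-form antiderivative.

The denominator factors as 2*(z - 1)*(z + 3); partial fractions split f into directly integrable pieces: 3/(8*(z + 3)) - 3/(8*(z - 1)).
Check: d/dz[3*(-log(z - 1) + log(z + 3))/8] = -3/(2*z**2 + 4*z - 6), which equals f(z).

An antiderivative is F(z) = 3*(-log(z - 1) + log(z + 3))/8.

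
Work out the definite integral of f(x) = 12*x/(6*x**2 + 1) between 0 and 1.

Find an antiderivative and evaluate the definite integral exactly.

Antiderivative: F(x) = log(2*x**2 + 1/3); value = log(7/3) + log(3)

f matches the chain-rule pattern g'(h)*h' with inner function h(x) = 2*x**2 + 1/3; substituting u = h(x) collapses the integral.
F(x) = log(2*x**2 + 1/3) is an antiderivative of f.
Check: d/dx[log(2*x**2 + 1/3)] = 12*x/(6*x**2 + 1) = f(x).
F(1) = log(7/3); F(0) = -log(3).
Integral = F(1) - F(0) = log(7/3) + log(3).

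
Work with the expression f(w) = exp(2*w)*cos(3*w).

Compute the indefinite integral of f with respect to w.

Check any antiderivative F(w) by computing F'(w) and comparing it with f(w).
Check: d/dw[(3*sin(3*w) + 2*cos(3*w))*exp(2*w)/13] = exp(2*w)*cos(3*w) = f(w).

F(w) = (3*sin(3*w) + 2*cos(3*w))*exp(2*w)/13 + C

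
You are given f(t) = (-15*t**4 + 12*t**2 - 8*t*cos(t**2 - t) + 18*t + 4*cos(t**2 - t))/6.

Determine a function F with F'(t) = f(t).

An antiderivative is F(t) = -t**5/2 + 2*t**3/3 + 3*t**2/2 - 2*sin(t**2 - t)/3.

Any candidate F(t) must reproduce f(t) exactly when differentiated.
Check: d/dt[-t**5/2 + 2*t**3/3 + 3*t**2/2 - 2*sin(t**2 - t)/3] = -5*t**4/2 + 2*t**2 - 4*t*cos(t**2 - t)/3 + 3*t + 2*cos(t**2 - t)/3, which equals f(t).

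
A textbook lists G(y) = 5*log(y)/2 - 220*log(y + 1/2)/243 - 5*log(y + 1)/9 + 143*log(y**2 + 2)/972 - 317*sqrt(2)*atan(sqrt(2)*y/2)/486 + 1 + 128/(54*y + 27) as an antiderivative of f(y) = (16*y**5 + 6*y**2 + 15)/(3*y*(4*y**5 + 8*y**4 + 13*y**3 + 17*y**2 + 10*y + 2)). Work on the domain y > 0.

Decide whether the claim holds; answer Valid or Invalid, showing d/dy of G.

d/dy[G] = (16*y**5 + 6*y**2 + 15)/(12*y**6 + 24*y**5 + 39*y**4 + 51*y**3 + 30*y**2 + 6*y)
This equals f(y) exactly, so the claim holds.

Valid - differentiating G returns exactly f.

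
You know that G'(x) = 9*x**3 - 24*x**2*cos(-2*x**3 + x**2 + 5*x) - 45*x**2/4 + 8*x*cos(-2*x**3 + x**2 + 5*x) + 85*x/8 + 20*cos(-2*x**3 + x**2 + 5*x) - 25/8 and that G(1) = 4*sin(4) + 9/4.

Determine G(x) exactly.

G(x) = (36*x**4 - 60*x**3 + 85*x**2 - 50*x + 64*sin(-2*x**3 + x**2 + 5*x) + 25)/16

The integrand splits into summands that can be handled one at a time.
A general antiderivative is (3*x**2 - 5*x/2 + 5/2)**2/4 + 4*sin(-2*x**3 + x**2 + 5*x) + C.
The condition gives C = 4*sin(4) + 9/4 - (4*sin(4) + 9/4) = 0.
So G(x) = (36*x**4 - 60*x**3 + 85*x**2 - 50*x + 64*sin(-2*x**3 + x**2 + 5*x) + 25)/16.
Check: d/dx[(36*x**4 - 60*x**3 + 85*x**2 - 50*x + 64*sin(-2*x**3 + x**2 + 5*x) + 25)/16] = 9*x**3 - 24*x**2*cos(-2*x**3 + x**2 + 5*x) - 45*x**2/4 + 8*x*cos(-2*x**3 + x**2 + 5*x) + 85*x/8 + 20*cos(-2*x**3 + x**2 + 5*x) - 25/8 = G'(x).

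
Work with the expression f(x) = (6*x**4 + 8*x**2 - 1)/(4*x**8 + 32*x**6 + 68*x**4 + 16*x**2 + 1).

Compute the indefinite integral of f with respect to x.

F(x) = -x/(2*x**4 + 8*x**2 + 1) + C

f has the shape u'v + uv' for u = -x/2 and v = 1/(x**4 + 4*x**2 + 1/2) — it is the derivative of the product u*v.
Check: d/dx[-x/(2*x**4 + 8*x**2 + 1)] = (6*x**4 + 8*x**2 - 1)/(4*x**8 + 32*x**6 + 68*x**4 + 16*x**2 + 1) = f(x).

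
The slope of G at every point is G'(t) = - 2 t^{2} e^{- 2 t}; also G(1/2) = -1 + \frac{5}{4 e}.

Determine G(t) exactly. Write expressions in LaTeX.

G'(t) has the shape u'v + uv' for u = t^{2} + t + \frac{1}{2} and v = e^{- 2 t} — it is the derivative of the product u*v.
A general antiderivative is \frac{\left(2 t^{2} + 2 t + 1\right) e^{- 2 t}}{2} + C.
The condition gives C = -1 + \frac{5}{4 e} - (\frac{5}{4 e}) = -1.
So G(t) = t^{2} e^{- 2 t} + t e^{- 2 t} - 1 + \frac{e^{- 2 t}}{2}.
Check: d/dt[t^{2} e^{- 2 t} + t e^{- 2 t} - 1 + \frac{e^{- 2 t}}{2}] = - 2 t^{2} e^{- 2 t} = G'(t).

G(t) = t^{2} e^{- 2 t} + t e^{- 2 t} - 1 + \frac{e^{- 2 t}}{2}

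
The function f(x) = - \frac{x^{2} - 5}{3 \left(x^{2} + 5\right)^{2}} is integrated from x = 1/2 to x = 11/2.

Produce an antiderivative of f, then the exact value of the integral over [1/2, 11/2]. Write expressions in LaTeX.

Antiderivative: F(x) = \frac{x}{3 \left(x^{2} + 5\right)}; value = \frac{20}{987}

f has the shape u'v + uv' for u = \frac{x}{3} and v = \frac{1}{x^{2} + 5} — it is the derivative of the product u*v.
F(x) = \frac{x}{3 \left(x^{2} + 5\right)} is an antiderivative of f.
Check: d/dx[\frac{x}{3 \left(x^{2} + 5\right)}] = \frac{5 - x^{2}}{3 x^{4} + 30 x^{2} + 75}, which equals f(x).
F(11/2) = \frac{22}{423}; F(1/2) = \frac{2}{63}.
Integral = F(11/2) - F(1/2) = \frac{20}{987}.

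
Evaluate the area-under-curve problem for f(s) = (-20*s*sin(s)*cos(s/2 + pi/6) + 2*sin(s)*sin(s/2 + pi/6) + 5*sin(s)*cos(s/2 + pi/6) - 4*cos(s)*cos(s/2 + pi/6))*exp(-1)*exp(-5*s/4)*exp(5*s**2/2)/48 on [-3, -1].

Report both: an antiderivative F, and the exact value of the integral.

Any candidate F(s) must reproduce f(s) exactly when differentiated.
F(s) = -exp(-1)*exp(-5*s/4)*exp(5*s**2/2)*sin(s)*cos(s/2 + pi/6)/12 is an antiderivative of f.
Check: d/ds[-exp(-1)*exp(-5*s/4)*exp(5*s**2/2)*sin(s)*cos(s/2 + pi/6)/12] = (-20*s*exp(5*s**2/2)*sin(s)*cos(s/2 + pi/6) + 2*exp(5*s**2/2)*sin(s)*sin(s/2 + pi/6) + 5*exp(5*s**2/2)*sin(s)*cos(s/2 + pi/6) - 4*exp(5*s**2/2)*cos(s)*cos(s/2 + pi/6))*exp(-1)*exp(-5*s/4)/48, which equals f(s).
F(-1) = exp(11/4)*sin(1)*sin(1/2 + pi/3)/12; F(-3) = exp(101/4)*sin(3)*sin(pi/3 + 3/2)/12.
Integral = F(-1) - F(-3) = -exp(101/4)*sin(3)*sin(pi/3 + 3/2)/12 + exp(11/4)*sin(1)*sin(1/2 + pi/3)/12.

Antiderivative: F(s) = -exp(-1)*exp(-5*s/4)*exp(5*s**2/2)*sin(s)*cos(s/2 + pi/6)/12; value = -exp(101/4)*sin(3)*sin(pi/3 + 3/2)/12 + exp(11/4)*sin(1)*sin(1/2 + pi/3)/12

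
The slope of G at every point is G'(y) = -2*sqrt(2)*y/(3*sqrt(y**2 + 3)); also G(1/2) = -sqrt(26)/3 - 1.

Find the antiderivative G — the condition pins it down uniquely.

G'(y) matches the chain-rule pattern g'(h)*h' with inner function h(y) = 2*y**2 + 6; substituting u = h(y) collapses the integral.
A general antiderivative is -2*sqrt(2*y**2 + 6)/3 + C.
The condition gives C = -sqrt(26)/3 - 1 - (-sqrt(26)/3) = -1.
So G(y) = (-2*sqrt(2)*sqrt(y**2 + 3) - 3)/3.
Check: d/dy[(-2*sqrt(2)*sqrt(y**2 + 3) - 3)/3] = -2*sqrt(2)*y/(3*sqrt(y**2 + 3)) = G'(y).

G(y) = (-2*sqrt(2)*sqrt(y**2 + 3) - 3)/3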